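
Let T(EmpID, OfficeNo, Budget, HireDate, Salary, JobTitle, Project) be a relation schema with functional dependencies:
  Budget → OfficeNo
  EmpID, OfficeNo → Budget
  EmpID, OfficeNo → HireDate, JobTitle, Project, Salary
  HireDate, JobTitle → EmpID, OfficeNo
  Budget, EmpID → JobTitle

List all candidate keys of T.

{Budget, EmpID}⁺ = {Budget, EmpID, HireDate, JobTitle, OfficeNo, Project, Salary}, which is every attribute, so {Budget, EmpID} is a candidate key.
{EmpID, OfficeNo}⁺ = {Budget, EmpID, HireDate, JobTitle, OfficeNo, Project, Salary}, which is every attribute, so {EmpID, OfficeNo} is a candidate key.
{HireDate, JobTitle}⁺ = {Budget, EmpID, HireDate, JobTitle, OfficeNo, Project, Salary}, which is every attribute, so {HireDate, JobTitle} is a candidate key.
No proper subset of any of these is a key, and no other minimal superkey exists.

{Budget, EmpID}, {EmpID, OfficeNo}, {HireDate, JobTitle}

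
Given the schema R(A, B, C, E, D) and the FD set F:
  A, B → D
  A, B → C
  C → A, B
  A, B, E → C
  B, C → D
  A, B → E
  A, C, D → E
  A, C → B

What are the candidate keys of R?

{C} is a candidate key since {C}⁺ = {A, B, C, D, E} covers every attribute.
{A, B} is a candidate key since {A, B}⁺ = {A, B, C, D, E} covers every attribute.
No proper subset of any of these is a key, and no other minimal superkey exists.

{A, B}, {C}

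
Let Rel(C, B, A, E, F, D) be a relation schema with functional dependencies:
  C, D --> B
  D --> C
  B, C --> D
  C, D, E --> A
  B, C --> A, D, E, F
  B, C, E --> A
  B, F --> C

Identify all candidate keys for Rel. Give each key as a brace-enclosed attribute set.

{D}⁺ = {A, B, C, D, E, F} — all of the relation — so {D} is a candidate key.
{B, C}⁺ = {A, B, C, D, E, F} — all of the relation — so {B, C} is a candidate key.
{B, F}⁺ = {A, B, C, D, E, F} — all of the relation — so {B, F} is a candidate key.
These are minimal and exhaustive — every other superkey contains one of them.

{B, C}, {B, F}, {D}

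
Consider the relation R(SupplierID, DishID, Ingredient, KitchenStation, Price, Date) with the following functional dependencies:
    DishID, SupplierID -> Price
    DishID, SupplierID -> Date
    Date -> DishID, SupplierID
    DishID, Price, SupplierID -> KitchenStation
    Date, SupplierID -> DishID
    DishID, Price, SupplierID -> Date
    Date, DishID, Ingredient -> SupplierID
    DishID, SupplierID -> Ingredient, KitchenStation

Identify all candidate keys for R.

{Date}, {DishID, SupplierID}

{Date}⁺ = {Date, DishID, Ingredient, KitchenStation, Price, SupplierID}, which is every attribute, so {Date} is a candidate key.
{DishID, SupplierID}⁺ = {Date, DishID, Ingredient, KitchenStation, Price, SupplierID}, which is every attribute, so {DishID, SupplierID} is a candidate key.
No proper subset of any of these is a key, and no other minimal superkey exists.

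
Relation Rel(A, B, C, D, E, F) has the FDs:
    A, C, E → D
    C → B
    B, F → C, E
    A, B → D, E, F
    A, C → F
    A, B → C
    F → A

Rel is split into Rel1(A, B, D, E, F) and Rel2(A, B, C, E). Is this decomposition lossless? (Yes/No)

Common attributes: {A, B, E}; their closure is {A, B, C, D, E, F}.
Rel1 is contained in that closure, so Rel1 ∩ Rel2 → Rel1 holds and the join is lossless.

Yes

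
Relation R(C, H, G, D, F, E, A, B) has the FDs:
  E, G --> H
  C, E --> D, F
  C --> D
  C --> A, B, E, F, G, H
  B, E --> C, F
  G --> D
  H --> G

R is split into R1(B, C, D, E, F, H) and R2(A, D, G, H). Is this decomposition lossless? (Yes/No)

No

R1 ∩ R2 = {D, H}; its closure under F is {D, G, H}.
R1 ⊄ {D, G, H} and R2 ⊄ {D, G, H}, so the split is lossy.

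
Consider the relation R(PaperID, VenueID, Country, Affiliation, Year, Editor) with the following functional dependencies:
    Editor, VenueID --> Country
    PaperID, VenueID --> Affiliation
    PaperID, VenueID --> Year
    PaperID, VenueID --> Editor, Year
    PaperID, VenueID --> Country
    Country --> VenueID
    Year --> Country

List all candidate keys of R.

{Country, PaperID}, {PaperID, VenueID}, {PaperID, Year}

No FD produces {PaperID}, so it must be in every candidate key.
Closure of {Country, PaperID} is {Affiliation, Country, Editor, PaperID, VenueID, Year}, the whole schema; {Country, PaperID} is a candidate key.
Closure of {PaperID, VenueID} is {Affiliation, Country, Editor, PaperID, VenueID, Year}, the whole schema; {PaperID, VenueID} is a candidate key.
Closure of {PaperID, Year} is {Affiliation, Country, Editor, PaperID, VenueID, Year}, the whole schema; {PaperID, Year} is a candidate key.
These are minimal and exhaustive — every other superkey contains one of them.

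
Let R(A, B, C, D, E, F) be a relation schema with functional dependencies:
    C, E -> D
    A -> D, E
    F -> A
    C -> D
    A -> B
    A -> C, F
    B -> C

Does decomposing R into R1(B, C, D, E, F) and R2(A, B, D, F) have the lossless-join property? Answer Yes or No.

Common attributes: {B, D, F}; their closure is {A, B, C, D, E, F}.
This includes all of R1, so the common attributes are a superkey of R1 — the join is lossless.

Yes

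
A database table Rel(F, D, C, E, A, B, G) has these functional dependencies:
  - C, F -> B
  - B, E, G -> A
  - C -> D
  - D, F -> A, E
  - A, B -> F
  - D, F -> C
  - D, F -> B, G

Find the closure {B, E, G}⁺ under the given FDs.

Start with {B, E, G}.
B, E, G -> A applies; add {A} → now {A, B, E, G}.
A, B -> F applies; add {F} → now {A, B, E, F, G}.
No further FD applies.

{A, B, E, F, G}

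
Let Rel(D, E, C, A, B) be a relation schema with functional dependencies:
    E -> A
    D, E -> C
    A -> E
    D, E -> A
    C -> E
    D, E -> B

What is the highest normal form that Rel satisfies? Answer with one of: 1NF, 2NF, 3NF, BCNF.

3NF

Candidate keys: {A, D}, {C, D}, {D, E}. Prime attributes: {A, C, D, E}.
E -> A breaks BCNF: {E}⁺ = {A, E}, so {E} is not a superkey.
But every attribute on its right side ({A}) is prime, and the same holds for every other non-superkey FD, so 3NF still holds.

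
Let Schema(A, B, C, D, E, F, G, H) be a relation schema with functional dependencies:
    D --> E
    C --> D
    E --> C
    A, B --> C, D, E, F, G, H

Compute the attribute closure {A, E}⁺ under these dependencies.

{A, C, D, E}

Start with {A, E}.
E --> C applies; add {C} → now {A, C, E}.
C --> D applies; add {D} → now {A, C, D, E}.
No further FD applies.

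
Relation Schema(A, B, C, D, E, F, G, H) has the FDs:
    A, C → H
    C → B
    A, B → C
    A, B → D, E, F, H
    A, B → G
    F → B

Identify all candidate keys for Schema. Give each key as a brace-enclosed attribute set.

No FD produces {A}, so it must be in every candidate key.
{A, B}⁺ = {A, B, C, D, E, F, G, H} — all of the relation — so {A, B} is a candidate key.
{A, C}⁺ = {A, B, C, D, E, F, G, H} — all of the relation — so {A, C} is a candidate key.
{A, F}⁺ = {A, B, C, D, E, F, G, H} — all of the relation — so {A, F} is a candidate key.
No proper subset of any of these is a key, and no other minimal superkey exists.

{A, B}, {A, C}, {A, F}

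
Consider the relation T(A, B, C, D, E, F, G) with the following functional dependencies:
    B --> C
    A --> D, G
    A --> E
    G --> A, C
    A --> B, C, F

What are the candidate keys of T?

{A}, {G}

{A}⁺ = {A, B, C, D, E, F, G} — all of the relation — so {A} is a candidate key.
{G}⁺ = {A, B, C, D, E, F, G} — all of the relation — so {G} is a candidate key.
No proper subset of any of these is a key, and no other minimal superkey exists.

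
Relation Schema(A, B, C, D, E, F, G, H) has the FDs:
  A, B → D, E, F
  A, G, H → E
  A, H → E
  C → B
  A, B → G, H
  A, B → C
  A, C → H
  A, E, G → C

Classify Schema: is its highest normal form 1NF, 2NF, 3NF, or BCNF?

Candidate keys: {A, B}, {A, C}, {A, E, G}, {A, G, H}. Prime attributes: {A, B, C, E, G, H}.
For A, H → E we have {A, H}⁺ = {A, E, H}; {A, H} is not a superkey, so BCNF fails.
Its right-hand attributes {E} are all prime, as are those of every other non-superkey FD — the relation is in 3NF.

3NF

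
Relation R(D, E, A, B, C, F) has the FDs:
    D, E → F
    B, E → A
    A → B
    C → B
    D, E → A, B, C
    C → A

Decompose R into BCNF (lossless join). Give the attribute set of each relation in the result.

{A, B}; {A, E}; {B, C}; {C, D, E, F}

Candidate key of the original relation: {D, E}.
Within {A, B, C, D, E, F}: {B, E}⁺ ∩ {A, B, C, D, E, F} = {A, B, E}, not the whole set, so B, E → A violates BCNF; decompose into {A, B, E} and {B, C, D, E, F}.
Within {A, B, E}: {A}⁺ ∩ {A, B, E} = {A, B}, not the whole set, so A → B violates BCNF; decompose into {A, B} and {A, E}.
{A, B} is in BCNF.
{A, E} is in BCNF.
Within {B, C, D, E, F}: {C}⁺ ∩ {B, C, D, E, F} = {B, C}, not the whole set, so C → B violates BCNF; decompose into {B, C} and {C, D, E, F}.
{B, C} is in BCNF.
{C, D, E, F} is in BCNF.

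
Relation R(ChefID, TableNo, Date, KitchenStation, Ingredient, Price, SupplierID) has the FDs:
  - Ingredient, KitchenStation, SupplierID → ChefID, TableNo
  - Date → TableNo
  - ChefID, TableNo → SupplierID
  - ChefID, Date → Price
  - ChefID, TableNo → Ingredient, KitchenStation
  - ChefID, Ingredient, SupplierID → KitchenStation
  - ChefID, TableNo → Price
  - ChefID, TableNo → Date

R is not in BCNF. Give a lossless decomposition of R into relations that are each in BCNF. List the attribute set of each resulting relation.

Candidate keys of the original relation: {ChefID, Date}, {ChefID, Ingredient, SupplierID}, {ChefID, TableNo}, {Ingredient, KitchenStation, SupplierID}.
In {ChefID, Date, Ingredient, KitchenStation, Price, SupplierID, TableNo}, {Date} is not a superkey ({Date}⁺ restricted to this set is {Date, TableNo}), so split on Date → TableNo into {Date, TableNo} and {ChefID, Date, Ingredient, KitchenStation, Price, SupplierID}.
{Date, TableNo}: every determinant is a superkey — BCNF.
{ChefID, Date, Ingredient, KitchenStation, Price, SupplierID}: every determinant is a superkey — BCNF.

{ChefID, Date, Ingredient, KitchenStation, Price, SupplierID}; {Date, TableNo}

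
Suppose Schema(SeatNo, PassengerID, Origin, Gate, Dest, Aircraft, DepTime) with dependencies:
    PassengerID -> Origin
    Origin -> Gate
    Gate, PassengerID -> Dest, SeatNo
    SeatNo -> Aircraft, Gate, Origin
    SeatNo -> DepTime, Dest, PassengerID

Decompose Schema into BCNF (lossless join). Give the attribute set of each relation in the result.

Candidate keys of the original relation: {PassengerID}, {SeatNo}.
Within {Aircraft, DepTime, Dest, Gate, Origin, PassengerID, SeatNo}: {Origin}⁺ ∩ {Aircraft, DepTime, Dest, Gate, Origin, PassengerID, SeatNo} = {Gate, Origin}, not the whole set, so Origin -> Gate violates BCNF; decompose into {Gate, Origin} and {Aircraft, DepTime, Dest, Origin, PassengerID, SeatNo}.
{Gate, Origin} is in BCNF.
{Aircraft, DepTime, Dest, Origin, PassengerID, SeatNo} is in BCNF.

{Aircraft, DepTime, Dest, Origin, PassengerID, SeatNo}; {Gate, Origin}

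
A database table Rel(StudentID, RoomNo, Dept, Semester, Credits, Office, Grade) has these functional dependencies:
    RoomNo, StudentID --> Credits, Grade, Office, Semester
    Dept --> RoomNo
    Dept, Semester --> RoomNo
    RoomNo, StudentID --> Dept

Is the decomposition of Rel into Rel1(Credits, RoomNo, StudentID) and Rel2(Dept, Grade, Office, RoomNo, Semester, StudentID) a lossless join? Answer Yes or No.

Rel1 ∩ Rel2 = {RoomNo, StudentID}; its closure under F is {Credits, Dept, Grade, Office, RoomNo, Semester, StudentID}.
This includes all of Rel1, so the common attributes are a superkey of Rel1 — the join is lossless.

Yes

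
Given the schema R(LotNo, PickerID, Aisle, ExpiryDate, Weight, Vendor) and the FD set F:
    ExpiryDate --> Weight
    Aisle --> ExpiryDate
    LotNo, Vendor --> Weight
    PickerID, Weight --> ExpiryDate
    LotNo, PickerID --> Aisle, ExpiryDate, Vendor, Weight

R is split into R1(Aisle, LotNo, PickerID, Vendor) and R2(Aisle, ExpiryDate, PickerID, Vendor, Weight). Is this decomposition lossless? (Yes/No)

Common attributes: {Aisle, PickerID, Vendor}; their closure is {Aisle, ExpiryDate, PickerID, Vendor, Weight}.
R2 is contained in that closure, so R1 ∩ R2 --> R2 holds and the join is lossless.

Yes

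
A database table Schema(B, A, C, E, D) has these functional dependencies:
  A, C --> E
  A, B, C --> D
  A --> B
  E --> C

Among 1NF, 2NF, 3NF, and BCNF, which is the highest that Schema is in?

Candidate keys: {A, C}, {A, E}. Prime attributes: {A, C, E}.
A --> B: {A}⁺ = {A, B}, which is not all of the attributes, so the left side is not a superkey — BCNF is violated.
A --> B determines the non-prime attribute {B} from a non-superkey — 3NF is violated.
The proper key subset {A} of {A, C} determines non-prime {B}, so the relation is not even in 2NF.

1NF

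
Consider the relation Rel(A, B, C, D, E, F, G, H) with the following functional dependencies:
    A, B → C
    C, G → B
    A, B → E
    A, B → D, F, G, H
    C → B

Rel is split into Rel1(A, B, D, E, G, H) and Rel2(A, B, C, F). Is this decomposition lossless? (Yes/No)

Yes

Rel1 ∩ Rel2 = {A, B}; its closure under F is {A, B, C, D, E, F, G, H}.
This includes all of Rel1, so the common attributes are a superkey of Rel1 — the join is lossless.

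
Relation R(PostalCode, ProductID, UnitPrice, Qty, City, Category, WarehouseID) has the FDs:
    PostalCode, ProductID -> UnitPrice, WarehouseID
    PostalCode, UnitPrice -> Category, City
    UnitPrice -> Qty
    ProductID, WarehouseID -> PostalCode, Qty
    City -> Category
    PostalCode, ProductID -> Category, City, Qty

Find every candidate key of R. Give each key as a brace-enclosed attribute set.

Attributes never on any right-hand side: {ProductID} — every candidate key must contain it.
Closure of {PostalCode, ProductID} is {Category, City, PostalCode, ProductID, Qty, UnitPrice, WarehouseID}, the whole schema; {PostalCode, ProductID} is a candidate key.
Closure of {ProductID, WarehouseID} is {Category, City, PostalCode, ProductID, Qty, UnitPrice, WarehouseID}, the whole schema; {ProductID, WarehouseID} is a candidate key.
Any other superkey properly contains one of these, so there are no further candidate keys.

{PostalCode, ProductID}, {ProductID, WarehouseID}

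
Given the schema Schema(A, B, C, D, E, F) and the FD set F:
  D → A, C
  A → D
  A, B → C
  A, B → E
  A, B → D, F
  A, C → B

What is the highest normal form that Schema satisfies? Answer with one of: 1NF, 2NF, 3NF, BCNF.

Candidate keys: {A}, {D}. Prime attributes: {A, D}.
Each dependency's left side is a superkey — BCNF holds.

BCNF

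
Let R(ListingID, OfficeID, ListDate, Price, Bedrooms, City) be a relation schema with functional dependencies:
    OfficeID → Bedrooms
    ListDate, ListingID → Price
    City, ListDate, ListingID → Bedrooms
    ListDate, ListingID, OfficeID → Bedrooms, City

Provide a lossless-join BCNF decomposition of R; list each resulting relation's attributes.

Candidate key of the original relation: {ListDate, ListingID, OfficeID}.
{Bedrooms, City, ListDate, ListingID, OfficeID, Price}: {OfficeID} determines {Bedrooms, OfficeID} here but is not a superkey — split on OfficeID → Bedrooms, giving {Bedrooms, OfficeID} and {City, ListDate, ListingID, OfficeID, Price}.
{Bedrooms, OfficeID}: every determinant is a superkey — BCNF.
{City, ListDate, ListingID, OfficeID, Price}: {ListDate, ListingID} determines {ListDate, ListingID, Price} here but is not a superkey — split on ListDate, ListingID → Price, giving {ListDate, ListingID, Price} and {City, ListDate, ListingID, OfficeID}.
{ListDate, ListingID, Price}: every determinant is a superkey — BCNF.
{City, ListDate, ListingID, OfficeID}: every determinant is a superkey — BCNF.

{Bedrooms, OfficeID}; {City, ListDate, ListingID, OfficeID}; {ListDate, ListingID, Price}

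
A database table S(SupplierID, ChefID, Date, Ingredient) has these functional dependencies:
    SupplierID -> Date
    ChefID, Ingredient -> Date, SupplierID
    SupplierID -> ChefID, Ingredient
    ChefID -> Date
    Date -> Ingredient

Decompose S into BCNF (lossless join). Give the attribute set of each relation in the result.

Candidate keys of the original relation: {ChefID}, {SupplierID}.
{ChefID, Date, Ingredient, SupplierID}: {Date} determines {Date, Ingredient} here but is not a superkey — split on Date -> Ingredient, giving {Date, Ingredient} and {ChefID, Date, SupplierID}.
{Date, Ingredient} is in BCNF.
{ChefID, Date, SupplierID} is in BCNF.

{ChefID, Date, SupplierID}; {Date, Ingredient}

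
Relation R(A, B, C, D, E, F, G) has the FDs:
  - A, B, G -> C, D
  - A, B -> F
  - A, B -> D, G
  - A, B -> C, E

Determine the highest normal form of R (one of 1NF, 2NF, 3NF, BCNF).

Candidate key: {A, B}. Prime attributes: {A, B}.
The left-hand side of every FD is a superkey, so BCNF is satisfied.

BCNF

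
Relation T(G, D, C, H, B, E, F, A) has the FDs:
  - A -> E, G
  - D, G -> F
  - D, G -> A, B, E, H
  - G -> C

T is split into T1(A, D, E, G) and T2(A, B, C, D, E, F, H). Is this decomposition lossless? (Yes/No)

The shared attributes are {A, D, E} and {A, D, E}⁺ = {A, B, C, D, E, F, G, H}.
T1 is contained in that closure, so T1 ∩ T2 -> T1 holds and the join is lossless.

Yes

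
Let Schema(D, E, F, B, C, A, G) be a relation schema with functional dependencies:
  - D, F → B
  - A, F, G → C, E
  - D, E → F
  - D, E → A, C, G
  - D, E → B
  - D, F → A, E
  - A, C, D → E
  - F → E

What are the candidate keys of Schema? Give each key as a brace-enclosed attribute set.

{A, C, D}, {D, E}, {D, F}

Attributes never on any right-hand side: {D} — every candidate key must contain it.
{D, E} is a candidate key since {D, E}⁺ = {A, B, C, D, E, F, G} covers every attribute.
{D, F} is a candidate key since {D, F}⁺ = {A, B, C, D, E, F, G} covers every attribute.
{A, C, D} is a candidate key since {A, C, D}⁺ = {A, B, C, D, E, F, G} covers every attribute.
Any other superkey properly contains one of these, so there are no further candidate keys.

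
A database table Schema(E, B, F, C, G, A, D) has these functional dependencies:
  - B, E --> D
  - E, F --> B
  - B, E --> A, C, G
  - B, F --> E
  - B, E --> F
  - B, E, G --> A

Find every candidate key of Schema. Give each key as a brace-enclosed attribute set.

{B, E}, {B, F}, {E, F}

{B, E}⁺ = {A, B, C, D, E, F, G}, which is every attribute, so {B, E} is a candidate key.
{B, F}⁺ = {A, B, C, D, E, F, G}, which is every attribute, so {B, F} is a candidate key.
{E, F}⁺ = {A, B, C, D, E, F, G}, which is every attribute, so {E, F} is a candidate key.
These are minimal and exhaustive — every other superkey contains one of them.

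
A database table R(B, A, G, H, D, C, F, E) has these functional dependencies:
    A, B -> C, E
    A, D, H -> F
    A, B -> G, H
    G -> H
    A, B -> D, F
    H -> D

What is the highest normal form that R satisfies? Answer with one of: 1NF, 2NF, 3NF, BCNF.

2NF

Candidate key: {A, B}. Prime attributes: {A, B}.
A, D, H -> F breaks BCNF: {A, D, H}⁺ = {A, D, F, H}, so {A, D, H} is not a superkey.
Because {F} is non-prime and the left side of A, D, H -> F is not a superkey, the relation is not in 3NF.
No proper subset of a key has a non-prime attribute in its closure, so there is no partial dependency; 2NF holds.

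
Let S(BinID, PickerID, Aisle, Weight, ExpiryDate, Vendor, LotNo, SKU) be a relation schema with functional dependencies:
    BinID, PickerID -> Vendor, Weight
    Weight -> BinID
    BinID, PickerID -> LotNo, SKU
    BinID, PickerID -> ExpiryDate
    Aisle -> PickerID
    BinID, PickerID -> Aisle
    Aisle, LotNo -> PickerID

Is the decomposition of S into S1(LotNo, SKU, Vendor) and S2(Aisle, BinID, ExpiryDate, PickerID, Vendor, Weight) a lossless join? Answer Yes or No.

S1 ∩ S2 = {Vendor}; its closure under F is {Vendor}.
The closure covers neither S1 nor S2 entirely; the join is not lossless.

No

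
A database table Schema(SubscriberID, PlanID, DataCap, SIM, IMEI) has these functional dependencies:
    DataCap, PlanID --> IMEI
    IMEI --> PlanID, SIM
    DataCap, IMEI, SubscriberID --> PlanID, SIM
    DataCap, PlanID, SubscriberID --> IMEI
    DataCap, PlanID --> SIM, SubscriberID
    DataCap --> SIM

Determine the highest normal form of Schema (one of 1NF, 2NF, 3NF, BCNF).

Candidate keys: {DataCap, IMEI}, {DataCap, PlanID}. Prime attributes: {DataCap, IMEI, PlanID}.
IMEI --> PlanID, SIM: {IMEI}⁺ = {IMEI, PlanID, SIM}, which is not all of the attributes, so the left side is not a superkey — BCNF is violated.
Because {SIM} is non-prime and the left side of IMEI --> PlanID, SIM is not a superkey, the relation is not in 3NF.
{DataCap} is a proper subset of the key {DataCap, IMEI}, and {DataCap}⁺ contains the non-prime attribute {SIM} — a partial dependency, so 2NF is violated.

1NF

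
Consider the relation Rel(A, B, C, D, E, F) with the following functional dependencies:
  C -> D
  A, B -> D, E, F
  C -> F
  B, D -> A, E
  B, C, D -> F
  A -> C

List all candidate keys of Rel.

No FD produces {B}, so it must be in every candidate key.
Closure of {A, B} is {A, B, C, D, E, F}, the whole schema; {A, B} is a candidate key.
Closure of {B, C} is {A, B, C, D, E, F}, the whole schema; {B, C} is a candidate key.
Closure of {B, D} is {A, B, C, D, E, F}, the whole schema; {B, D} is a candidate key.
These are minimal and exhaustive — every other superkey contains one of them.

{A, B}, {B, C}, {B, D}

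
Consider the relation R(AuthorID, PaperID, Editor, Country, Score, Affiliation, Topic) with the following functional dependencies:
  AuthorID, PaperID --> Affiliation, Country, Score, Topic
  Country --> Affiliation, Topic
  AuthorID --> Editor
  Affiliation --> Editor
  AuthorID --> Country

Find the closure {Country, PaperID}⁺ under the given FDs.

{Affiliation, Country, Editor, PaperID, Topic}

Start with {Country, PaperID}.
Country --> Affiliation, Topic applies; add {Affiliation, Topic} → now {Affiliation, Country, PaperID, Topic}.
Affiliation --> Editor applies; add {Editor} → now {Affiliation, Country, Editor, PaperID, Topic}.
No further FD applies.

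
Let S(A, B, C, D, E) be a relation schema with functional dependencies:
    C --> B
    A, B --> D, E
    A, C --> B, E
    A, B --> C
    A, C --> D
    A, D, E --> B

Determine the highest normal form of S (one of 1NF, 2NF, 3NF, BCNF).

Candidate keys: {A, B}, {A, C}, {A, D, E}. Prime attributes: {A, B, C, D, E}.
For C --> B we have {C}⁺ = {B, C}; {C} is not a superkey, so BCNF fails.
Its right-hand attributes {B} are all prime, as are those of every other non-superkey FD — the relation is in 3NF.

3NF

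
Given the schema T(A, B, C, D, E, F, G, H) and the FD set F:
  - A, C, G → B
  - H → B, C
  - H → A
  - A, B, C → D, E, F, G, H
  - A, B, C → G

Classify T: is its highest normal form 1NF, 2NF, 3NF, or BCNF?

Candidate keys: {A, B, C}, {A, C, G}, {H}. Prime attributes: {A, B, C, G, H}.
Each dependency's left side is a superkey — BCNF holds.

BCNF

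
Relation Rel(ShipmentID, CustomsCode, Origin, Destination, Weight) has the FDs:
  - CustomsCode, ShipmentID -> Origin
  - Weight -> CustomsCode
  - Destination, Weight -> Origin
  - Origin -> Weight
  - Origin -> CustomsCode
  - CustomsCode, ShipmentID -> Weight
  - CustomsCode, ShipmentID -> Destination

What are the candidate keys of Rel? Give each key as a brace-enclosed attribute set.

Attributes never on any right-hand side: {ShipmentID} — every candidate key must contain it.
{CustomsCode, ShipmentID} is a candidate key since {CustomsCode, ShipmentID}⁺ = {CustomsCode, Destination, Origin, ShipmentID, Weight} covers every attribute.
{Origin, ShipmentID} is a candidate key since {Origin, ShipmentID}⁺ = {CustomsCode, Destination, Origin, ShipmentID, Weight} covers every attribute.
{ShipmentID, Weight} is a candidate key since {ShipmentID, Weight}⁺ = {CustomsCode, Destination, Origin, ShipmentID, Weight} covers every attribute.
Any other superkey properly contains one of these, so there are no further candidate keys.

{CustomsCode, ShipmentID}, {Origin, ShipmentID}, {ShipmentID, Weight}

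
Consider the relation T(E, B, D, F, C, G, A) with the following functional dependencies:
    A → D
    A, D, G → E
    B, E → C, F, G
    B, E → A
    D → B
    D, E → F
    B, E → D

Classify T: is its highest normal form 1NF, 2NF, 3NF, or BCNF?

3NF

Candidate keys: {A, E}, {A, G}, {B, E}, {D, E}. Prime attributes: {A, B, D, E, G}.
A → D breaks BCNF: {A}⁺ = {A, B, D}, so {A} is not a superkey.
But every attribute on its right side ({D}) is prime, and the same holds for every other non-superkey FD, so 3NF still holds.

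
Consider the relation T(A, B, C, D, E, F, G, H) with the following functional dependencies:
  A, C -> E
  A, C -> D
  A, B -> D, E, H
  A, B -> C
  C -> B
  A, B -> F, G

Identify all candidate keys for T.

{A, B}, {A, C}

Attributes never on any right-hand side: {A} — every candidate key must contain it.
Closure of {A, B} is {A, B, C, D, E, F, G, H}, the whole schema; {A, B} is a candidate key.
Closure of {A, C} is {A, B, C, D, E, F, G, H}, the whole schema; {A, C} is a candidate key.
Any other superkey properly contains one of these, so there are no further candidate keys.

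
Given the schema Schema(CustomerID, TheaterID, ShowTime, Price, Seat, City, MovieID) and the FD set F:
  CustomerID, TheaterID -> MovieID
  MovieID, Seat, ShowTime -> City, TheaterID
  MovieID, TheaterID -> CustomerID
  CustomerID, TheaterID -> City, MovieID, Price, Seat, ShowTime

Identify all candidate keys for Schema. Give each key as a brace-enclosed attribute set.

Closure of {CustomerID, TheaterID} is {City, CustomerID, MovieID, Price, Seat, ShowTime, TheaterID}, the whole schema; {CustomerID, TheaterID} is a candidate key.
Closure of {MovieID, TheaterID} is {City, CustomerID, MovieID, Price, Seat, ShowTime, TheaterID}, the whole schema; {MovieID, TheaterID} is a candidate key.
Closure of {MovieID, Seat, ShowTime} is {City, CustomerID, MovieID, Price, Seat, ShowTime, TheaterID}, the whole schema; {MovieID, Seat, ShowTime} is a candidate key.
No proper subset of any of these is a key, and no other minimal superkey exists.

{CustomerID, TheaterID}, {MovieID, Seat, ShowTime}, {MovieID, TheaterID}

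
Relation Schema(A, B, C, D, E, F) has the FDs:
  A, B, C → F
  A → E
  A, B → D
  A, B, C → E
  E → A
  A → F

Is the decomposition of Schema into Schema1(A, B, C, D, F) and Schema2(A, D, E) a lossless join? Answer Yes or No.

Yes

The shared attributes are {A, D} and {A, D}⁺ = {A, D, E, F}.
Since Schema2 ⊆ {A, D, E, F}, the intersection is a superkey of Schema2; the decomposition is lossless.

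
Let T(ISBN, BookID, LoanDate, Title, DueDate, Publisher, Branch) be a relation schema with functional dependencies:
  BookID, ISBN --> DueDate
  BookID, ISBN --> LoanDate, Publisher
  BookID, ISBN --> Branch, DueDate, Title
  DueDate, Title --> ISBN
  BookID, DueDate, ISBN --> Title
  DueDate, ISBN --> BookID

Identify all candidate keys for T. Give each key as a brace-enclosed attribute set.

{BookID, ISBN}, {DueDate, ISBN}, {DueDate, Title}

{BookID, ISBN}⁺ = {BookID, Branch, DueDate, ISBN, LoanDate, Publisher, Title} — all of the relation — so {BookID, ISBN} is a candidate key.
{DueDate, ISBN}⁺ = {BookID, Branch, DueDate, ISBN, LoanDate, Publisher, Title} — all of the relation — so {DueDate, ISBN} is a candidate key.
{DueDate, Title}⁺ = {BookID, Branch, DueDate, ISBN, LoanDate, Publisher, Title} — all of the relation — so {DueDate, Title} is a candidate key.
No proper subset of any of these is a key, and no other minimal superkey exists.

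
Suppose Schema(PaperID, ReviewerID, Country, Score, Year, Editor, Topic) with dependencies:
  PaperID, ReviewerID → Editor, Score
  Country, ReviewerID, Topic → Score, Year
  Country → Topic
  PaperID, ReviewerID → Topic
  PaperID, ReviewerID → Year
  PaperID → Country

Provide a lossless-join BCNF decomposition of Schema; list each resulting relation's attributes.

{Country, PaperID}; {Country, ReviewerID, Score, Year}; {Country, Topic}; {Editor, PaperID, ReviewerID}

Candidate key of the original relation: {PaperID, ReviewerID}.
In {Country, Editor, PaperID, ReviewerID, Score, Topic, Year}, {Country, ReviewerID, Topic} is not a superkey ({Country, ReviewerID, Topic}⁺ restricted to this set is {Country, ReviewerID, Score, Topic, Year}), so split on Country, ReviewerID, Topic → Score, Year into {Country, ReviewerID, Score, Topic, Year} and {Country, Editor, PaperID, ReviewerID, Topic}.
In {Country, ReviewerID, Score, Topic, Year}, {Country} is not a superkey ({Country}⁺ restricted to this set is {Country, Topic}), so split on Country → Topic into {Country, Topic} and {Country, ReviewerID, Score, Year}.
{Country, Topic} is in BCNF.
{Country, ReviewerID, Score, Year} is in BCNF.
In {Country, Editor, PaperID, ReviewerID, Topic}, {Country} is not a superkey ({Country}⁺ restricted to this set is {Country, Topic}), so split on Country → Topic into {Country, Topic} and {Country, Editor, PaperID, ReviewerID}.
{Country, Topic} is in BCNF.
In {Country, Editor, PaperID, ReviewerID}, {PaperID} is not a superkey ({PaperID}⁺ restricted to this set is {Country, PaperID}), so split on PaperID → Country into {Country, PaperID} and {Editor, PaperID, ReviewerID}.
{Country, PaperID} is in BCNF.
{Editor, PaperID, ReviewerID} is in BCNF.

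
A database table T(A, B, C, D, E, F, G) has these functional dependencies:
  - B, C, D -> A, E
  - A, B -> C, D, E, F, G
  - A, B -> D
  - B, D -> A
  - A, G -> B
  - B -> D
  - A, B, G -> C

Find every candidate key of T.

{A, G}, {B}

Closure of {B} is {A, B, C, D, E, F, G}, the whole schema; {B} is a candidate key.
Closure of {A, G} is {A, B, C, D, E, F, G}, the whole schema; {A, G} is a candidate key.
No proper subset of any of these is a key, and no other minimal superkey exists.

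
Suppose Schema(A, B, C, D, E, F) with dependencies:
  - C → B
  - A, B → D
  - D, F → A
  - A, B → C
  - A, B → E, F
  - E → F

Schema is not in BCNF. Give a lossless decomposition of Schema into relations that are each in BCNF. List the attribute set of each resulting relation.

Candidate keys of the original relation: {A, B}, {A, C}, {B, D, E}, {B, D, F}, {C, D, E}, {C, D, F}.
{A, B, C, D, E, F}: {C} determines {B, C} here but is not a superkey — split on C → B, giving {B, C} and {A, C, D, E, F}.
{B, C}: every determinant is a superkey — BCNF.
{A, C, D, E, F}: {D, F} determines {A, D, F} here but is not a superkey — split on D, F → A, giving {A, D, F} and {C, D, E, F}.
{A, D, F}: every determinant is a superkey — BCNF.
{C, D, E, F}: {E} determines {E, F} here but is not a superkey — split on E → F, giving {E, F} and {C, D, E}.
{E, F}: every determinant is a superkey — BCNF.
{C, D, E}: every determinant is a superkey — BCNF.

{A, D, F}; {B, C}; {C, D, E}; {E, F}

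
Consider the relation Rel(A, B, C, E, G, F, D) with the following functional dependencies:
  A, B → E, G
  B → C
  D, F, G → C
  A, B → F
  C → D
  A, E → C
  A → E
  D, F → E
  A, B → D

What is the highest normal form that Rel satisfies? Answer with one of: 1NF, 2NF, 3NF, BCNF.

1NF

Candidate key: {A, B}. Prime attributes: {A, B}.
B → C breaks BCNF: {B}⁺ = {B, C, D}, so {B} is not a superkey.
B → C determines the non-prime attribute {C} from a non-superkey — 3NF is violated.
The proper key subset {A} of {A, B} determines non-prime {C, D, E}, so the relation is not even in 2NF.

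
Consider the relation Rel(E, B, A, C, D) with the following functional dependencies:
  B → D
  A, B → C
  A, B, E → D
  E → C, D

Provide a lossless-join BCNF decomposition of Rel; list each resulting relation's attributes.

Candidate key of the original relation: {A, B, E}.
In {A, B, C, D, E}, {B} is not a superkey ({B}⁺ restricted to this set is {B, D}), so split on B → D into {B, D} and {A, B, C, E}.
{B, D} has no BCNF violation.
In {A, B, C, E}, {A, B} is not a superkey ({A, B}⁺ restricted to this set is {A, B, C}), so split on A, B → C into {A, B, C} and {A, B, E}.
{A, B, C} has no BCNF violation.
{A, B, E} has no BCNF violation.

{A, B, C}; {A, B, E}; {B, D}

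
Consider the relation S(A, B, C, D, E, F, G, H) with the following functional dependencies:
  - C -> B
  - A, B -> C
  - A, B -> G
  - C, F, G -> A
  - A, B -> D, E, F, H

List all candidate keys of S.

{A, B}, {A, C}, {C, F, G}

Closure of {A, B} is {A, B, C, D, E, F, G, H}, the whole schema; {A, B} is a candidate key.
Closure of {A, C} is {A, B, C, D, E, F, G, H}, the whole schema; {A, C} is a candidate key.
Closure of {C, F, G} is {A, B, C, D, E, F, G, H}, the whole schema; {C, F, G} is a candidate key.
Any other superkey properly contains one of these, so there are no further candidate keys.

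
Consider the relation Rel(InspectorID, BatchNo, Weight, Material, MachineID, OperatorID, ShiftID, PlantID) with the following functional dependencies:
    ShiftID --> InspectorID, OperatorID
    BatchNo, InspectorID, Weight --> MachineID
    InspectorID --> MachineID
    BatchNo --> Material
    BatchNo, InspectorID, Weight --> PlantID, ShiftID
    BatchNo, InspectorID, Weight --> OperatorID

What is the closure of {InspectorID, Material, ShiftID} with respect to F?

Start with {InspectorID, Material, ShiftID}.
ShiftID --> InspectorID, OperatorID applies; add {OperatorID} → now {InspectorID, Material, OperatorID, ShiftID}.
InspectorID --> MachineID applies; add {MachineID} → now {InspectorID, MachineID, Material, OperatorID, ShiftID}.
No further FD applies.

{InspectorID, MachineID, Material, OperatorID, ShiftID}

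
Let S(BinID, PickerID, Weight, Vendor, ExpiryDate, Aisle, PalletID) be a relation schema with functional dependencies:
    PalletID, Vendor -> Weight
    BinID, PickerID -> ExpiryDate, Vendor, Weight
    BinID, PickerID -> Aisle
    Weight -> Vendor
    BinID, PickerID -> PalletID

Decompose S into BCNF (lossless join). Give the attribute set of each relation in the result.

{Aisle, BinID, ExpiryDate, PalletID, PickerID, Vendor}; {PalletID, Weight}; {Vendor, Weight}

Candidate key of the original relation: {BinID, PickerID}.
Within {Aisle, BinID, ExpiryDate, PalletID, PickerID, Vendor, Weight}: {PalletID, Vendor}⁺ ∩ {Aisle, BinID, ExpiryDate, PalletID, PickerID, Vendor, Weight} = {PalletID, Vendor, Weight}, not the whole set, so PalletID, Vendor -> Weight violates BCNF; decompose into {PalletID, Vendor, Weight} and {Aisle, BinID, ExpiryDate, PalletID, PickerID, Vendor}.
Within {PalletID, Vendor, Weight}: {Weight}⁺ ∩ {PalletID, Vendor, Weight} = {Vendor, Weight}, not the whole set, so Weight -> Vendor violates BCNF; decompose into {Vendor, Weight} and {PalletID, Weight}.
{Vendor, Weight} has no BCNF violation.
{PalletID, Weight} has no BCNF violation.
{Aisle, BinID, ExpiryDate, PalletID, PickerID, Vendor} has no BCNF violation.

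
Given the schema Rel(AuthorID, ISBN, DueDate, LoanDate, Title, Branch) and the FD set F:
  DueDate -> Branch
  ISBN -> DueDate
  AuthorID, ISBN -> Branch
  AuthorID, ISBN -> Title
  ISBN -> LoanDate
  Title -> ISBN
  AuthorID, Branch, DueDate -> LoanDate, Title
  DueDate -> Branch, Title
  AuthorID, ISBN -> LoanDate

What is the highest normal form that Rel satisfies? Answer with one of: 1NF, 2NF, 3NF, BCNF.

Candidate keys: {AuthorID, DueDate}, {AuthorID, ISBN}, {AuthorID, Title}. Prime attributes: {AuthorID, DueDate, ISBN, Title}.
DueDate -> Branch breaks BCNF: {DueDate}⁺ = {Branch, DueDate, ISBN, LoanDate, Title}, so {DueDate} is not a superkey.
Because {Branch} is non-prime and the left side of DueDate -> Branch is not a superkey, the relation is not in 3NF.
{DueDate} is a proper subset of the key {AuthorID, DueDate}, and {DueDate}⁺ contains the non-prime attributes {Branch, LoanDate} — a partial dependency, so 2NF is violated.

1NF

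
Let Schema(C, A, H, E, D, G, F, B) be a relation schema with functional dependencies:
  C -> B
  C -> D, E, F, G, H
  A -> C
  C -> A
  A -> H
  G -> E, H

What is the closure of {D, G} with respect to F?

Start with {D, G}.
G -> E, H applies; add {E, H} → now {D, E, G, H}.
No further FD applies.

{D, E, G, H}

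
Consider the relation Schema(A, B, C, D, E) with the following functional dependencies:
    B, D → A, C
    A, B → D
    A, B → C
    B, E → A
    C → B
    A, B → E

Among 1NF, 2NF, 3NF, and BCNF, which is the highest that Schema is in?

3NF

Candidate keys: {A, B}, {A, C}, {B, D}, {B, E}, {C, D}, {C, E}. Prime attributes: {A, B, C, D, E}.
C → B breaks BCNF: {C}⁺ = {B, C}, so {C} is not a superkey.
But every attribute on its right side ({B}) is prime, and the same holds for every other non-superkey FD, so 3NF still holds.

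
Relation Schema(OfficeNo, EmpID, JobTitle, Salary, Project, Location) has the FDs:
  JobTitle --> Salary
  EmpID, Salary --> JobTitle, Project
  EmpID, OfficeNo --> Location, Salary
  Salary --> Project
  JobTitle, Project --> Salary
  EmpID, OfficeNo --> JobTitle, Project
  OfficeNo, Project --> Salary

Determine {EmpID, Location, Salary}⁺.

Start with {EmpID, Location, Salary}.
EmpID, Salary --> JobTitle, Project applies; add {JobTitle, Project} → now {EmpID, JobTitle, Location, Project, Salary}.
No further FD applies.

{EmpID, JobTitle, Location, Project, Salary}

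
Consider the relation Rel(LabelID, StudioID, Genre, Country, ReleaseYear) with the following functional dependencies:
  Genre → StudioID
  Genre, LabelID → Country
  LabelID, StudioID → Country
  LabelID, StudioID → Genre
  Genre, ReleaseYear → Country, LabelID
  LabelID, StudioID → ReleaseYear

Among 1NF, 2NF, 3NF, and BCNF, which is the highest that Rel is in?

3NF

Candidate keys: {Genre, LabelID}, {Genre, ReleaseYear}, {LabelID, StudioID}. Prime attributes: {Genre, LabelID, ReleaseYear, StudioID}.
Genre → StudioID breaks BCNF: {Genre}⁺ = {Genre, StudioID}, so {Genre} is not a superkey.
Its right-hand attributes {StudioID} are all prime, as are those of every other non-superkey FD — the relation is in 3NF.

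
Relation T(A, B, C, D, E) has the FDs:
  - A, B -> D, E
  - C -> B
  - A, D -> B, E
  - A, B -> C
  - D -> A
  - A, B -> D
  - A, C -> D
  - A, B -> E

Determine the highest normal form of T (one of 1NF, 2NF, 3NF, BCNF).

3NF

Candidate keys: {A, B}, {A, C}, {D}. Prime attributes: {A, B, C, D}.
For C -> B we have {C}⁺ = {B, C}; {C} is not a superkey, so BCNF fails.
Its right-hand attributes {B} are all prime, as are those of every other non-superkey FD — the relation is in 3NF.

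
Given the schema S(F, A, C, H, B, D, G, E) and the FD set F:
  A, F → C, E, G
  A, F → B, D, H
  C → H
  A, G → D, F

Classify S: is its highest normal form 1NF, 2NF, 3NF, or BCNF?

Candidate keys: {A, F}, {A, G}. Prime attributes: {A, F, G}.
C → H: {C}⁺ = {C, H}, which is not all of the attributes, so the left side is not a superkey — BCNF is violated.
Because {H} is non-prime and the left side of C → H is not a superkey, the relation is not in 3NF.
No non-prime attribute depends on a proper subset of any candidate key, so 2NF holds.

2NF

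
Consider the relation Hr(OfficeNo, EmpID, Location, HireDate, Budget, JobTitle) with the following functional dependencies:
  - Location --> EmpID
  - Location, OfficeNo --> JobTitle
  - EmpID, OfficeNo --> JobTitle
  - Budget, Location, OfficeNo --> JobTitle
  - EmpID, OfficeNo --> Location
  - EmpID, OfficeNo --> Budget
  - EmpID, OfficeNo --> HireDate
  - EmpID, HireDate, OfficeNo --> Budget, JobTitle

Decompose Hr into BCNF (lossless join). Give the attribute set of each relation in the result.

Candidate keys of the original relation: {EmpID, OfficeNo}, {Location, OfficeNo}.
{Budget, EmpID, HireDate, JobTitle, Location, OfficeNo}: {Location} determines {EmpID, Location} here but is not a superkey — split on Location --> EmpID, giving {EmpID, Location} and {Budget, HireDate, JobTitle, Location, OfficeNo}.
{EmpID, Location}: every determinant is a superkey — BCNF.
{Budget, HireDate, JobTitle, Location, OfficeNo}: every determinant is a superkey — BCNF.

{Budget, HireDate, JobTitle, Location, OfficeNo}; {EmpID, Location}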